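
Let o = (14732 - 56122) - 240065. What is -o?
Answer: 281455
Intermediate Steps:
o = -281455 (o = -41390 - 240065 = -281455)
-o = -1*(-281455) = 281455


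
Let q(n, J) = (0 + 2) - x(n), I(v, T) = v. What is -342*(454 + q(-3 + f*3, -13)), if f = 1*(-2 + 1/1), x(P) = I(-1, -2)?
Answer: -156294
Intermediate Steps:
x(P) = -1
f = -1 (f = 1*(-2 + 1*1) = 1*(-2 + 1) = 1*(-1) = -1)
q(n, J) = 3 (q(n, J) = (0 + 2) - 1*(-1) = 2 + 1 = 3)
-342*(454 + q(-3 + f*3, -13)) = -342*(454 + 3) = -342*457 = -156294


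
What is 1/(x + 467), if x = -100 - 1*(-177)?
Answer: 1/544 ≈ 0.0018382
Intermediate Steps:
x = 77 (x = -100 + 177 = 77)
1/(x + 467) = 1/(77 + 467) = 1/544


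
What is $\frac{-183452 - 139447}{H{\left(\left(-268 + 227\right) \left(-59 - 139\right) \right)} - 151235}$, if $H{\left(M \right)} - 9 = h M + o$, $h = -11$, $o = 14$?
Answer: $\frac{107633}{80170} \approx 1.3426$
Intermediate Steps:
$H{\left(M \right)} = 23 - 11 M$ ($H{\left(M \right)} = 9 - \left(-14 + 11 M\right) = 23 - 11 M$)
$\frac{-183452 - 139447}{H{\left(\left(-268 + 227\right) \left(-59 - 139\right) \right)} - 151235} = \frac{-183452 - 139447}{\left(23 - 11 \left(-268 + 227\right) \left(-59 - 139\right)\right) - 151235} = - \frac{322899}{\left(23 - 11 \left(\left(-41\right) \left(-198\right)\right)\right) - 151235} = - \frac{322899}{\left(23 - 89298\right) - 151235} = - \frac{322899}{-89275 - 151235} = - \frac{322899}{-240510} = \left(-322899\right) \left(- \frac{1}{240510}\right) = \frac{107633}{80170}$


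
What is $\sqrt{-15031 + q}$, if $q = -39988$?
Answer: $i \sqrt{55019} \approx 234.56 i$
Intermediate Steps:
$\sqrt{-15031 + q} = \sqrt{-15031 - 39988} = \sqrt{-55019} = i \sqrt{55019}$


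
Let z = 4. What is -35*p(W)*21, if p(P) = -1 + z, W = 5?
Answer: -2205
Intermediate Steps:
p(P) = 3 (p(P) = -1 + 4 = 3)
-35*p(W)*21 = -35*3*21 = -105*21 = -2205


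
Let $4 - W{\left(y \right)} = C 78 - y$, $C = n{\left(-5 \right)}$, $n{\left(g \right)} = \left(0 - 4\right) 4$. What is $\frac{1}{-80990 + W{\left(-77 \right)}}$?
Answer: $- \frac{1}{79815} \approx -1.2529 \cdot 10^{-5}$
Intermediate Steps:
$n{\left(g \right)} = -16$ ($n{\left(g \right)} = \left(-4\right) 4 = -16$)
$C = -16$
$W{\left(y \right)} = 1252 + y$ ($W{\left(y \right)} = 4 - \left(\left(-16\right) 78 - y\right) = 4 - \left(-1248 - y\right) = 4 + \left(1248 + y\right) = 1252 + y$)
$\frac{1}{-80990 + W{\left(-77 \right)}} = \frac{1}{-80990 + \left(1252 - 77\right)} = \frac{1}{-80990 + 1175} = \frac{1}{-79815} = - \frac{1}{79815}$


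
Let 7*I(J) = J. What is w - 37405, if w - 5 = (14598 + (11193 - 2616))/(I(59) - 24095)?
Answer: -700669625/18734 ≈ -37401.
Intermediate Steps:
I(J) = J/7
w = 75645/18734 (w = 5 + (14598 + (11193 - 2616))/((⅐)*59 - 24095) = 5 + (14598 + 8577)/(59/7 - 24095) = 5 + 23175/(-168606/7) = 5 + 23175*(-7/168606) = 5 - 18025/18734 = 75645/18734 ≈ 4.0378)
w - 37405 = 75645/18734 - 37405 = -700669625/18734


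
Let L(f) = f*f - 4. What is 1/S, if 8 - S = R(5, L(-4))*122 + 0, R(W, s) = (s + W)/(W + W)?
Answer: -5/997 ≈ -0.0050150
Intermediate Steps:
L(f) = -4 + f**2 (L(f) = f**2 - 4 = -4 + f**2)
R(W, s) = (W + s)/(2*W) (R(W, s) = (W + s)/((2*W)) = (W + s)*(1/(2*W)) = (W + s)/(2*W))
S = -997/5 (S = 8 - (((1/2)*(5 + (-4 + (-4)**2))/5)*122 + 0) = 8 - (((1/2)*(1/5)*(5 + (-4 + 16)))*122 + 0) = 8 - (((1/2)*(1/5)*(5 + 12))*122 + 0) = 8 - (((1/2)*(1/5)*17)*122 + 0) = 8 - ((17/10)*122 + 0) = 8 - (1037/5 + 0) = 8 - 1*1037/5 = 8 - 1037/5 = -997/5 ≈ -199.40)
1/S = 1/(-997/5) = -5/997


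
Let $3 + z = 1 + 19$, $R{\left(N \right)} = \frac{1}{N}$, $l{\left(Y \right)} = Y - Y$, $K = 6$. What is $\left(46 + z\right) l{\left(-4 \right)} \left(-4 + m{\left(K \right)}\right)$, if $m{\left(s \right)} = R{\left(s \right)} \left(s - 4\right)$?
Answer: $0$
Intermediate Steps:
$l{\left(Y \right)} = 0$
$m{\left(s \right)} = \frac{-4 + s}{s}$ ($m{\left(s \right)} = \frac{s - 4}{s} = \frac{-4 + s}{s}$)
$z = 17$ ($z = -3 + \left(1 + 19\right) = -3 + 20 = 17$)
$\left(46 + z\right) l{\left(-4 \right)} \left(-4 + m{\left(K \right)}\right) = \left(46 + 17\right) 0 \left(-4 + \frac{-4 + 6}{6}\right) = 63 \cdot 0 \left(-4 + \frac{1}{6} \cdot 2\right) = 63 \cdot 0 \left(-4 + \frac{1}{3}\right) = 63 \cdot 0 \left(- \frac{11}{3}\right) = 63 \cdot 0 = 0$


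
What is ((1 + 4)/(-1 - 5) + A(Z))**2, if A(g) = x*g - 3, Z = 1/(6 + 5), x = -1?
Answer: 67081/4356 ≈ 15.400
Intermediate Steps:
Z = 1/11 ≈ 0.090909
A(g) = -3 - g (A(g) = -g - 3 = -3 - g)
((1 + 4)/(-1 - 5) + A(Z))**2 = ((1 + 4)/(-1 - 5) + (-3 - 1*1/11))**2 = (5/(-6) + (-3 - 1/11))**2 = (5*(-1/6) - 34/11)**2 = (-5/6 - 34/11)**2 = (-259/66)**2 = 67081/4356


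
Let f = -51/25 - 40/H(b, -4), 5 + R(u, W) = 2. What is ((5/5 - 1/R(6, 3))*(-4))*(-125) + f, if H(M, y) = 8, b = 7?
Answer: 49472/75 ≈ 659.63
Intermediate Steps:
R(u, W) = -3 (R(u, W) = -5 + 2 = -3)
f = -176/25 (f = -51/25 - 40/8 = -51*1/25 - 40*1/8 = -51/25 - 5 = -176/25 ≈ -7.0400)
((5/5 - 1/R(6, 3))*(-4))*(-125) + f = ((5/5 - 1/(-3))*(-4))*(-125) - 176/25 = ((5*(1/5) - 1*(-1/3))*(-4))*(-125) - 176/25 = ((1 + 1/3)*(-4))*(-125) - 176/25 = ((4/3)*(-4))*(-125) - 176/25 = -16/3*(-125) - 176/25 = 2000/3 - 176/25 = 49472/75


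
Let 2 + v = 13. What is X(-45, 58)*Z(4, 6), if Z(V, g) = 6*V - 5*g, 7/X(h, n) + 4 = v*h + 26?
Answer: 42/473 ≈ 0.088795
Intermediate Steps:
v = 11 (v = -2 + 13 = 11)
X(h, n) = 7/(22 + 11*h) (X(h, n) = 7/(-4 + (11*h + 26)) = 7/(-4 + (26 + 11*h)) = 7/(22 + 11*h))
Z(V, g) = -5*g + 6*V
X(-45, 58)*Z(4, 6) = (7/(11*(2 - 45)))*(-5*6 + 6*4) = ((7/11)/(-43))*(-30 + 24) = ((7/11)*(-1/43))*(-6) = -7/473*(-6) = 42/473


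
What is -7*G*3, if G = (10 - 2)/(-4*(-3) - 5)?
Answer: -24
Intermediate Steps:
G = 8/7 (G = 8/(12 - 5) = 8/7 ≈ 1.1429)
-7*G*3 = -7*8/7*3 = -8*3 = -24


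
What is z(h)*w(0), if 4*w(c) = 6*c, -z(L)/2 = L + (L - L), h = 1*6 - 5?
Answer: 0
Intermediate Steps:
h = 1 (h = 6 - 5 = 1)
z(L) = -2*L (z(L) = -2*(L + (L - L)) = -2*(L + 0) = -2*L)
w(c) = 3*c/2 (w(c) = (6*c)/4 = 3*c/2)
z(h)*w(0) = (-2*1)*((3/2)*0) = -2*0 = 0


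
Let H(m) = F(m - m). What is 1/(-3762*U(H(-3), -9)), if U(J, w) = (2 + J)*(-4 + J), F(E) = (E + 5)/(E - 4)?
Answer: 8/118503 ≈ 6.7509e-5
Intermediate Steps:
F(E) = (5 + E)/(-4 + E)
H(m) = -5/4 (H(m) = (5 + (m - m))/(-4 + (m - m)) = (5 + 0)/(-4 + 0) = 5/(-4) = -1/4*5 = -5/4)
U(J, w) = (-4 + J)*(2 + J)
1/(-3762*U(H(-3), -9)) = 1/(-3762*(-8 + (-5/4)**2 - 2*(-5/4))) = 1/(-3762*(-8 + 25/16 + 5/2)) = 1/(-3762*(-63/16)) = 1/(118503/8) = 8/118503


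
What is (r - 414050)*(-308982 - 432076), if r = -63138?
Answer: 353623984904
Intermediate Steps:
(r - 414050)*(-308982 - 432076) = (-63138 - 414050)*(-308982 - 432076) = -477188*(-741058) = 353623984904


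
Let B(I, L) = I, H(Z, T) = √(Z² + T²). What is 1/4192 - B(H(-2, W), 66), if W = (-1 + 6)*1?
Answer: 1/4192 - √29 ≈ -5.3849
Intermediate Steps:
W = 5 (W = 5*1 = 5)
H(Z, T) = √(T² + Z²)
1/4192 - B(H(-2, W), 66) = 1/4192 - √(5² + (-2)²) = 1/4192 - √(25 + 4) = 1/4192 - √29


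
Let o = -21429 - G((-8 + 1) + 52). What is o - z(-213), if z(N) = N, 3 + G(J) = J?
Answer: -21258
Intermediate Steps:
G(J) = -3 + J
o = -21471 (o = -21429 - (-3 + ((-8 + 1) + 52)) = -21429 - (-3 + (-7 + 52)) = -21429 - (-3 + 45) = -21429 - 1*42 = -21429 - 42 = -21471)
o - z(-213) = -21471 - 1*(-213) = -21471 + 213 = -21258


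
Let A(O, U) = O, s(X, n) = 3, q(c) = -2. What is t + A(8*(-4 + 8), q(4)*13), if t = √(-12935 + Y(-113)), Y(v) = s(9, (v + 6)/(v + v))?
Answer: 32 + 2*I*√3233 ≈ 32.0 + 113.72*I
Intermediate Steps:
Y(v) = 3
t = 2*I*√3233 (t = √(-12935 + 3) = √(-12932) = 2*I*√3233 ≈ 113.72*I)
t + A(8*(-4 + 8), q(4)*13) = 2*I*√3233 + 8*(-4 + 8) = 2*I*√3233 + 8*4 = 2*I*√3233 + 32 = 32 + 2*I*√3233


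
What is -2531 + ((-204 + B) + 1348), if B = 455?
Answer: -932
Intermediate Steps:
-2531 + ((-204 + B) + 1348) = -2531 + ((-204 + 455) + 1348) = -2531 + (251 + 1348) = -2531 + 1599 = -932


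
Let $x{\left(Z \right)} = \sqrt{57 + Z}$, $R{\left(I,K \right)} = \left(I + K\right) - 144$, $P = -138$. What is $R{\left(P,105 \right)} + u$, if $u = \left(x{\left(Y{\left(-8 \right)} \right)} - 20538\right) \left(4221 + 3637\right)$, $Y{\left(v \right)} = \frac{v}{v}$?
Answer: $-161387781 + 7858 \sqrt{58} \approx -1.6133 \cdot 10^{8}$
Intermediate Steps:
$Y{\left(v \right)} = 1$
$R{\left(I,K \right)} = -144 + I + K$
$u = -161387604 + 7858 \sqrt{58}$ ($u = \left(\sqrt{57 + 1} - 20538\right) \left(4221 + 3637\right) = \left(\sqrt{58} - 20538\right) 7858 = \left(-20538 + \sqrt{58}\right) 7858 = -161387604 + 7858 \sqrt{58} \approx -1.6133 \cdot 10^{8}$)
$R{\left(P,105 \right)} + u = \left(-144 - 138 + 105\right) - \left(161387604 - 7858 \sqrt{58}\right) = -177 - \left(161387604 - 7858 \sqrt{58}\right) = -161387781 + 7858 \sqrt{58}$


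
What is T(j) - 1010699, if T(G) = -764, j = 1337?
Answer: -1011463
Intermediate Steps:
T(j) - 1010699 = -764 - 1010699 = -1011463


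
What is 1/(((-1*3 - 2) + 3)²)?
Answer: ¼ ≈ 0.25000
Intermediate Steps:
1/(((-1*3 - 2) + 3)²) = 1/(((-3 - 2) + 3)²) = 1/((-5 + 3)²) = 1/((-2)²) = 1/4 = ¼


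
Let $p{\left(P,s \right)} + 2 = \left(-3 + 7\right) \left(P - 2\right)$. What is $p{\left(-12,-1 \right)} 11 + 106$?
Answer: $-532$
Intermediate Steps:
$p{\left(P,s \right)} = -10 + 4 P$ ($p{\left(P,s \right)} = -2 + \left(-3 + 7\right) \left(P - 2\right) = -2 + 4 \left(-2 + P\right) = -2 + \left(-8 + 4 P\right) = -10 + 4 P$)
$p{\left(-12,-1 \right)} 11 + 106 = \left(-10 + 4 \left(-12\right)\right) 11 + 106 = \left(-10 - 48\right) 11 + 106 = \left(-58\right) 11 + 106 = -638 + 106 = -532$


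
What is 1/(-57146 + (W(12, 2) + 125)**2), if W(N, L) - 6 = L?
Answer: -1/39457 ≈ -2.5344e-5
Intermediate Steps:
W(N, L) = 6 + L
1/(-57146 + (W(12, 2) + 125)**2) = 1/(-57146 + ((6 + 2) + 125)**2) = 1/(-57146 + (8 + 125)**2) = 1/(-57146 + 133**2) = 1/(-57146 + 17689) = 1/(-39457) = -1/39457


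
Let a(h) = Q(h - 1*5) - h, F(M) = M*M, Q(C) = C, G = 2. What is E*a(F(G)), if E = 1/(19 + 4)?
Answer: -5/23 ≈ -0.21739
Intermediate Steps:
F(M) = M**2
a(h) = -5 (a(h) = (h - 1*5) - h = (h - 5) - h = (-5 + h) - h = -5)
E = 1/23 ≈ 0.043478
E*a(F(G)) = (1/23)*(-5) = -5/23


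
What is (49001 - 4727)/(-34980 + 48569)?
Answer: 44274/13589 ≈ 3.2581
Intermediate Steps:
(49001 - 4727)/(-34980 + 48569) = 44274/13589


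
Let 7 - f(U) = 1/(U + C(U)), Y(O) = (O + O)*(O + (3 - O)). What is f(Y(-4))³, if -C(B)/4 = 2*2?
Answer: 22188041/64000 ≈ 346.69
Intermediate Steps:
Y(O) = 6*O (Y(O) = (2*O)*3 = 6*O)
C(B) = -16 (C(B) = -8*2 = -4*4 = -16)
f(U) = 7 - 1/(-16 + U) (f(U) = 7 - 1/(U - 16) = 7 - 1/(-16 + U))
f(Y(-4))³ = ((-113 + 7*(6*(-4)))/(-16 + 6*(-4)))³ = ((-113 + 7*(-24))/(-16 - 24))³ = ((-113 - 168)/(-40))³ = (-1/40*(-281))³ = (281/40)³ = 22188041/64000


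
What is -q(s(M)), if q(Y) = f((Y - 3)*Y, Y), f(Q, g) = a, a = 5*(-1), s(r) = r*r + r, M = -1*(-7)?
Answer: 5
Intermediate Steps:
M = 7
s(r) = r + r² (s(r) = r² + r = r + r²)
a = -5
f(Q, g) = -5
q(Y) = -5
-q(s(M)) = -1*(-5) = 5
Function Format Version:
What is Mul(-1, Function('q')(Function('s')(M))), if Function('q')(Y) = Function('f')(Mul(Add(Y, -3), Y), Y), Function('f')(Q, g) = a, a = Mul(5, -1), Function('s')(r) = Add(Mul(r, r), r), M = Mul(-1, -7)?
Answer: 5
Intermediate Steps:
M = 7
Function('s')(r) = Add(r, Pow(r, 2)) (Function('s')(r) = Add(Pow(r, 2), r) = Add(r, Pow(r, 2)))
a = -5
Function('f')(Q, g) = -5
Function('q')(Y) = -5
Mul(-1, Function('q')(Function('s')(M))) = Mul(-1, -5) = 5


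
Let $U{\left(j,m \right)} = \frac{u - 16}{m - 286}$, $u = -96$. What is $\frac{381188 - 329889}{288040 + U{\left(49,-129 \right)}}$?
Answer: $\frac{21289085}{119536712} \approx 0.1781$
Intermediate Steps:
$U{\left(j,m \right)} = - \frac{112}{-286 + m}$ ($U{\left(j,m \right)} = \frac{-96 - 16}{m - 286} = - \frac{112}{-286 + m}$)
$\frac{381188 - 329889}{288040 + U{\left(49,-129 \right)}} = \frac{381188 - 329889}{288040 - \frac{112}{-286 - 129}} = \frac{51299}{288040 - \frac{112}{-415}} = \frac{51299}{288040 - - \frac{112}{415}} = \frac{51299}{288040 + \frac{112}{415}} = \frac{51299}{\frac{119536712}{415}} = 51299 \cdot \frac{415}{119536712} = \frac{21289085}{119536712}$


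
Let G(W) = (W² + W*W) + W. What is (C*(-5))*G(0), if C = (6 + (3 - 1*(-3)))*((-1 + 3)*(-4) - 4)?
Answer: 0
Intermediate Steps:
C = -144 (C = (6 + (3 + 3))*(2*(-4) - 4) = (6 + 6)*(-8 - 4) = 12*(-12) = -144)
G(W) = W + 2*W² (G(W) = (W² + W²) + W = 2*W² + W = W + 2*W²)
(C*(-5))*G(0) = (-144*(-5))*(0*(1 + 2*0)) = 720*(0*(1 + 0)) = 720*(0*1) = 720*0 = 0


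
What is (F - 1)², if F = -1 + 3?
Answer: 1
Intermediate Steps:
F = 2
(F - 1)² = (2 - 1)² = 1² = 1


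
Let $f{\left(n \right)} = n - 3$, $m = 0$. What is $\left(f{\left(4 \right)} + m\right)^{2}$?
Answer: $1$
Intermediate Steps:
$f{\left(n \right)} = -3 + n$ ($f{\left(n \right)} = n - 3 = -3 + n$)
$\left(f{\left(4 \right)} + m\right)^{2} = \left(\left(-3 + 4\right) + 0\right)^{2} = \left(1 + 0\right)^{2} = 1^{2} = 1$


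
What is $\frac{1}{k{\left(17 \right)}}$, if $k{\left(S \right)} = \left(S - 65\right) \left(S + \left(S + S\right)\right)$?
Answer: $- \frac{1}{2448} \approx -0.0004085$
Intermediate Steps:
$k{\left(S \right)} = 3 S \left(-65 + S\right)$ ($k{\left(S \right)} = \left(-65 + S\right) \left(S + 2 S\right) = \left(-65 + S\right) 3 S = 3 S \left(-65 + S\right)$)
$\frac{1}{k{\left(17 \right)}} = \frac{1}{3 \cdot 17 \left(-65 + 17\right)} = \frac{1}{3 \cdot 17 \left(-48\right)} = \frac{1}{-2448} = - \frac{1}{2448}$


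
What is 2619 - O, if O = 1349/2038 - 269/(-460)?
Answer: 1227045679/468740 ≈ 2617.8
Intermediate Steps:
O = 584381/468740 (O = 1349*(1/2038) - 269*(-1/460) = 1349/2038 + 269/460 = 584381/468740 ≈ 1.2467)
2619 - O = 2619 - 1*584381/468740 = 2619 - 584381/468740 = 1227045679/468740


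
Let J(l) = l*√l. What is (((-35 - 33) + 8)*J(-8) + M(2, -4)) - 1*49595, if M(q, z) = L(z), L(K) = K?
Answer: -49599 + 960*I*√2 ≈ -49599.0 + 1357.6*I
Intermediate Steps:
M(q, z) = z
J(l) = l^(3/2)
(((-35 - 33) + 8)*J(-8) + M(2, -4)) - 1*49595 = (((-35 - 33) + 8)*(-8)^(3/2) - 4) - 1*49595 = ((-68 + 8)*(-16*I*√2) - 4) - 49595 = (-(-960)*I*√2 - 4) - 49595 = (960*I*√2 - 4) - 49595 = (-4 + 960*I*√2) - 49595 = -49599 + 960*I*√2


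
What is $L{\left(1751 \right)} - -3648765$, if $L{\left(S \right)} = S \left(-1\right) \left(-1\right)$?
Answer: $3650516$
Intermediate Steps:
$L{\left(S \right)} = S$ ($L{\left(S \right)} = - S \left(-1\right) = S$)
$L{\left(1751 \right)} - -3648765 = 1751 - -3648765 = 1751 + 3648765 = 3650516$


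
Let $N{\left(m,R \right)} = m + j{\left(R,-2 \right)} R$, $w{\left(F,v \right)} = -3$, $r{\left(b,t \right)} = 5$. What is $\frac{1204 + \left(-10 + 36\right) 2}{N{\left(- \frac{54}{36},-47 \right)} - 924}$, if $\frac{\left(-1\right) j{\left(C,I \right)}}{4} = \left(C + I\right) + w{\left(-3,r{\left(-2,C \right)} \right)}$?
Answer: $- \frac{2512}{21403} \approx -0.11737$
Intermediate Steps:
$j{\left(C,I \right)} = 12 - 4 C - 4 I$ ($j{\left(C,I \right)} = - 4 \left(\left(C + I\right) - 3\right) = - 4 \left(-3 + C + I\right) = 12 - 4 C - 4 I$)
$N{\left(m,R \right)} = m + R \left(20 - 4 R\right)$ ($N{\left(m,R \right)} = m + \left(12 - 4 R - -8\right) R = m + \left(12 - 4 R + 8\right) R = m + \left(20 - 4 R\right) R = m + R \left(20 - 4 R\right)$)
$\frac{1204 + \left(-10 + 36\right) 2}{N{\left(- \frac{54}{36},-47 \right)} - 924} = \frac{1204 + \left(-10 + 36\right) 2}{\left(- \frac{54}{36} - - 188 \left(-5 - 47\right)\right) - 924} = \frac{1204 + 26 \cdot 2}{\left(\left(-54\right) \frac{1}{36} - \left(-188\right) \left(-52\right)\right) - 924} = \frac{1204 + 52}{\left(- \frac{3}{2} - 9776\right) - 924} = \frac{1256}{- \frac{19555}{2} - 924} = \frac{1256}{- \frac{21403}{2}} = 1256 \left(- \frac{2}{21403}\right) = - \frac{2512}{21403}$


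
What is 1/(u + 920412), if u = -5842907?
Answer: -1/4922495 ≈ -2.0315e-7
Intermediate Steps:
1/(u + 920412) = 1/(-5842907 + 920412) = 1/(-4922495) = -1/4922495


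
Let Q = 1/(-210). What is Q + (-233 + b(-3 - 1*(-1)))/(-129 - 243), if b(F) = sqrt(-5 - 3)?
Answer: 8093/13020 - I*sqrt(2)/186 ≈ 0.62158 - 0.0076033*I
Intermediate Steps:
b(F) = 2*I*sqrt(2) (b(F) = sqrt(-8) = 2*I*sqrt(2))
Q = -1/210 ≈ -0.0047619
Q + (-233 + b(-3 - 1*(-1)))/(-129 - 243) = -1/210 + (-233 + 2*I*sqrt(2))/(-129 - 243) = -1/210 + (-233 + 2*I*sqrt(2))/(-372) = -1/210 + (-233 + 2*I*sqrt(2))*(-1/372) = -1/210 + (233/372 - I*sqrt(2)/186) = 8093/13020 - I*sqrt(2)/186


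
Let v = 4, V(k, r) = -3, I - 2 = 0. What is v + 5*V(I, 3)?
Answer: -11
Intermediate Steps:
I = 2 (I = 2 + 0 = 2)
v + 5*V(I, 3) = 4 + 5*(-3) = 4 - 15 = -11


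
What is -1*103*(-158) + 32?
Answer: 16306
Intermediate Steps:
-1*103*(-158) + 32 = -103*(-158) + 32 = 16274 + 32 = 16306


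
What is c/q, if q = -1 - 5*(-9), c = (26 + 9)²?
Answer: 1225/44 ≈ 27.841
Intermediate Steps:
c = 1225 (c = 35² = 1225)
q = 44 (q = -1 + 45 = 44)
c/q = 1225/44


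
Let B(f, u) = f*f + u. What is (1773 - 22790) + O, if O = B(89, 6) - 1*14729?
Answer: -27819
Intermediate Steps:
B(f, u) = u + f**2 (B(f, u) = f**2 + u = u + f**2)
O = -6802 (O = (6 + 89**2) - 1*14729 = (6 + 7921) - 14729 = 7927 - 14729 = -6802)
(1773 - 22790) + O = (1773 - 22790) - 6802 = -21017 - 6802 = -27819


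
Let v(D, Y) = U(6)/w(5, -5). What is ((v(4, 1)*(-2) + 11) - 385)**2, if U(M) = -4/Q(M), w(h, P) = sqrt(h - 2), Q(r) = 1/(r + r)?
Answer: 142948 - 23936*sqrt(3) ≈ 1.0149e+5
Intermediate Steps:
Q(r) = 1/(2*r)
w(h, P) = sqrt(-2 + h)
U(M) = -8*M (U(M) = -4*2*M = -8*M)
v(D, Y) = -16*sqrt(3) (v(D, Y) = (-8*6)/(sqrt(-2 + 5)) = -48*sqrt(3)/3 = -16*sqrt(3))
((v(4, 1)*(-2) + 11) - 385)**2 = ((-16*sqrt(3)*(-2) + 11) - 385)**2 = ((32*sqrt(3) + 11) - 385)**2 = ((11 + 32*sqrt(3)) - 385)**2 = (-374 + 32*sqrt(3))**2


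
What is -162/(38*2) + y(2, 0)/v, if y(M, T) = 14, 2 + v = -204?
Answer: -8609/3914 ≈ -2.1995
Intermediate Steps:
v = -206 (v = -2 - 204 = -206)
-162/(38*2) + y(2, 0)/v = -162/(38*2) + 14/(-206) = -162/76 + 14*(-1/206) = -162*1/76 - 7/103 = -81/38 - 7/103 = -8609/3914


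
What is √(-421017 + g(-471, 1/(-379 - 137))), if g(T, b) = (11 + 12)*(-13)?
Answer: 2*I*√105329 ≈ 649.09*I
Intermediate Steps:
g(T, b) = -299 (g(T, b) = 23*(-13) = -299)
√(-421017 + g(-471, 1/(-379 - 137))) = √(-421017 - 299) = √(-421316) = 2*I*√105329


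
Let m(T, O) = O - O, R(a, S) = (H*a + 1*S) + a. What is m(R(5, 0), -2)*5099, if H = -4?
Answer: 0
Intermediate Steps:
R(a, S) = S - 3*a (R(a, S) = (-4*a + 1*S) + a = (-4*a + S) + a = (S - 4*a) + a = S - 3*a)
m(T, O) = 0
m(R(5, 0), -2)*5099 = 0*5099 = 0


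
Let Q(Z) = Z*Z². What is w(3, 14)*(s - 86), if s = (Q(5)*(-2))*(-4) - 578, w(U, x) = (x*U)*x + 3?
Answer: 198576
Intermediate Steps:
Q(Z) = Z³
w(U, x) = 3 + U*x² (w(U, x) = (U*x)*x + 3 = U*x² + 3 = 3 + U*x²)
s = 422 (s = (5³*(-2))*(-4) - 578 = (125*(-2))*(-4) - 578 = -250*(-4) - 578 = 1000 - 578 = 422)
w(3, 14)*(s - 86) = (3 + 3*14²)*(422 - 86) = (3 + 3*196)*336 = (3 + 588)*336 = 591*336 = 198576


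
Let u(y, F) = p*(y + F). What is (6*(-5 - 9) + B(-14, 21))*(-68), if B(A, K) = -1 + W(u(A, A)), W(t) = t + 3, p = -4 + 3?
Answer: 3672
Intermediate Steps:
p = -1
u(y, F) = -F - y (u(y, F) = -(y + F) = -(F + y) = -F - y)
W(t) = 3 + t
B(A, K) = 2 - 2*A (B(A, K) = -1 + (3 + (-A - A)) = -1 + (3 - 2*A) = 2 - 2*A)
(6*(-5 - 9) + B(-14, 21))*(-68) = (6*(-5 - 9) + (2 - 2*(-14)))*(-68) = (6*(-14) + (2 + 28))*(-68) = (-84 + 30)*(-68) = -54*(-68) = 3672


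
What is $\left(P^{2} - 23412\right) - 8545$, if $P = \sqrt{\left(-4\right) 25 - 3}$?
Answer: $-32060$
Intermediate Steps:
$P = i \sqrt{103}$ ($P = \sqrt{-100 - 3} = \sqrt{-103} = i \sqrt{103} \approx 10.149 i$)
$\left(P^{2} - 23412\right) - 8545 = \left(\left(i \sqrt{103}\right)^{2} - 23412\right) - 8545 = \left(-103 - 23412\right) - 8545 = -23515 - 8545 = -32060$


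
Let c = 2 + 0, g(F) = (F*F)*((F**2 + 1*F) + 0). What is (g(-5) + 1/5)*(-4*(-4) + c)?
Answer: 45018/5 ≈ 9003.6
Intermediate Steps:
g(F) = F**2*(F + F**2) (g(F) = F**2*((F**2 + F) + 0) = F**2*((F + F**2) + 0) = F**2*(F + F**2))
c = 2
(g(-5) + 1/5)*(-4*(-4) + c) = ((-5)**3*(1 - 5) + 1/5)*(-4*(-4) + 2) = (-125*(-4) + 1/5)*(16 + 2) = (500 + 1/5)*18 = (2501/5)*18 = 45018/5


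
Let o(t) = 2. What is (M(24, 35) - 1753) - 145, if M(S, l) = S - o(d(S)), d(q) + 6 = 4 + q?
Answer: -1876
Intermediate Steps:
d(q) = -2 + q (d(q) = -6 + (4 + q) = -2 + q)
M(S, l) = -2 + S (M(S, l) = S - 1*2 = S - 2 = -2 + S)
(M(24, 35) - 1753) - 145 = ((-2 + 24) - 1753) - 145 = (22 - 1753) - 145 = -1731 - 145 = -1876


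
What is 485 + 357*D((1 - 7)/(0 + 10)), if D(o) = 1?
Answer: 842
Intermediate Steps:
485 + 357*D((1 - 7)/(0 + 10)) = 485 + 357*1 = 485 + 357 = 842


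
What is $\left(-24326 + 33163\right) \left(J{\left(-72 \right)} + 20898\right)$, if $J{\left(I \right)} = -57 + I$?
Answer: $183535653$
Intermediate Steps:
$\left(-24326 + 33163\right) \left(J{\left(-72 \right)} + 20898\right) = \left(-24326 + 33163\right) \left(\left(-57 - 72\right) + 20898\right) = 8837 \left(-129 + 20898\right) = 8837 \cdot 20769 = 183535653$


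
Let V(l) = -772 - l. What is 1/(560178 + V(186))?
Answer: 1/559220 ≈ 1.7882e-6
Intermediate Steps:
1/(560178 + V(186)) = 1/(560178 + (-772 - 1*186)) = 1/(560178 + (-772 - 186)) = 1/(560178 - 958) = 1/559220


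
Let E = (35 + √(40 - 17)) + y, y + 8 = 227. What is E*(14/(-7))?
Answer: -508 - 2*√23 ≈ -517.59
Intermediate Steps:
y = 219 (y = -8 + 227 = 219)
E = 254 + √23 (E = (35 + √(40 - 17)) + 219 = (35 + √23) + 219 = 254 + √23 ≈ 258.80)
E*(14/(-7)) = (254 + √23)*(14/(-7)) = (254 + √23)*(14*(-⅐)) = (254 + √23)*(-2) = -508 - 2*√23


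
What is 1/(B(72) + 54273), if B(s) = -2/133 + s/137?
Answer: 18221/988917635 ≈ 1.8425e-5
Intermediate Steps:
B(s) = -2/133 + s/137 (B(s) = -2*1/133 + s*(1/137) = -2/133 + s/137)
1/(B(72) + 54273) = 1/((-2/133 + (1/137)*72) + 54273) = 1/((-2/133 + 72/137) + 54273) = 1/(9302/18221 + 54273) = 1/(988917635/18221) = 18221/988917635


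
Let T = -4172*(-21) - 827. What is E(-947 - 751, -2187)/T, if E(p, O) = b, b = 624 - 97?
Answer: 31/5105 ≈ 0.0060725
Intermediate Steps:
b = 527
E(p, O) = 527
T = 86785 (T = -1043*(-84) - 827 = 87612 - 827 = 86785)
E(-947 - 751, -2187)/T = 527/86785 = 527*(1/86785) = 31/5105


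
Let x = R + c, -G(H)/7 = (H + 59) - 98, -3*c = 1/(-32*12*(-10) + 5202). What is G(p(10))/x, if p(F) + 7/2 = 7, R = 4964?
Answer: 962973/19236209 ≈ 0.050060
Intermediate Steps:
p(F) = 7/2 (p(F) = -7/2 + 7 = 7/2)
c = -1/27126 (c = -1/(3*(-32*12*(-10) + 5202)) = -1/(3*(-384*(-10) + 5202)) = -1/(3*(3840 + 5202)) = -⅓/9042 = -⅓*1/9042 = -1/27126 ≈ -3.6865e-5)
G(H) = 273 - 7*H (G(H) = -7*((H + 59) - 98) = -7*((59 + H) - 98) = -7*(-39 + H) = 273 - 7*H)
x = 134653463/27126 (x = 4964 - 1/27126 = 134653463/27126 ≈ 4964.0)
G(p(10))/x = (273 - 7*7/2)/(134653463/27126) = (273 - 49/2)*(27126/134653463) = (497/2)*(27126/134653463) = 962973/19236209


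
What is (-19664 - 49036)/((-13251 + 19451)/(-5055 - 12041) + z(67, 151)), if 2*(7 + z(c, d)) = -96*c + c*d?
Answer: -97874600/2614459 ≈ -37.436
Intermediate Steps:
z(c, d) = -7 - 48*c + c*d/2 (z(c, d) = -7 + (-96*c + c*d)/2 = -7 + (-48*c + c*d/2) = -7 - 48*c + c*d/2)
(-19664 - 49036)/((-13251 + 19451)/(-5055 - 12041) + z(67, 151)) = (-19664 - 49036)/((-13251 + 19451)/(-5055 - 12041) + (-7 - 48*67 + (½)*67*151)) = -68700/(6200/(-17096) + (-7 - 3216 + 10117/2)) = -68700/(6200*(-1/17096) + 3671/2) = -68700/(-775/2137 + 3671/2) = -68700/7843377/4274 = -68700*4274/7843377 = -97874600/2614459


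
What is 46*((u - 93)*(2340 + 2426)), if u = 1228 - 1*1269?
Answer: -29377624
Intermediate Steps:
u = -41 (u = 1228 - 1269 = -41)
46*((u - 93)*(2340 + 2426)) = 46*((-41 - 93)*(2340 + 2426)) = 46*(-134*4766) = 46*(-638644) = -29377624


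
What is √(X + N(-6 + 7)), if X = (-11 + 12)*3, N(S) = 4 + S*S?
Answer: 2*√2 ≈ 2.8284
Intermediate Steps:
N(S) = 4 + S²
X = 3 (X = 1*3 = 3)
√(X + N(-6 + 7)) = √(3 + (4 + (-6 + 7)²)) = √(3 + (4 + 1²)) = √(3 + (4 + 1)) = √(3 + 5) = √8 = 2*√2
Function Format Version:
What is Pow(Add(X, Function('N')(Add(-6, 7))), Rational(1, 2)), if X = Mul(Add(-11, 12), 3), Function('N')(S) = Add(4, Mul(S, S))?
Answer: Mul(2, Pow(2, Rational(1, 2))) ≈ 2.8284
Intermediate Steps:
Function('N')(S) = Add(4, Pow(S, 2))
X = 3 (X = Mul(1, 3) = 3)
Pow(Add(X, Function('N')(Add(-6, 7))), Rational(1, 2)) = Pow(Add(3, Add(4, Pow(Add(-6, 7), 2))), Rational(1, 2)) = Pow(Add(3, Add(4, Pow(1, 2))), Rational(1, 2)) = Pow(Add(3, Add(4, 1)), Rational(1, 2)) = Pow(Add(3, 5), Rational(1, 2)) = Pow(8, Rational(1, 2)) = Mul(2, Pow(2, Rational(1, 2)))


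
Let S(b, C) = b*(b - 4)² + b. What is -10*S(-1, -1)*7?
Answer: 1820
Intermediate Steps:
S(b, C) = b + b*(-4 + b)² (S(b, C) = b*(-4 + b)² + b = b + b*(-4 + b)²)
-10*S(-1, -1)*7 = -(-10)*(1 + (-4 - 1)²)*7 = -(-10)*(1 + (-5)²)*7 = -(-10)*(1 + 25)*7 = -(-10)*26*7 = -10*(-26)*7 = 260*7 = 1820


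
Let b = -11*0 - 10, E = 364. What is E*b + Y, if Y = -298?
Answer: -3938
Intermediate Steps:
b = -10 (b = 0 - 10 = -10)
E*b + Y = 364*(-10) - 298 = -3640 - 298 = -3938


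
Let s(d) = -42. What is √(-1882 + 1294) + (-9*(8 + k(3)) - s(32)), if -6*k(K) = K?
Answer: -51/2 + 14*I*√3 ≈ -25.5 + 24.249*I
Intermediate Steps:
k(K) = -K/6
√(-1882 + 1294) + (-9*(8 + k(3)) - s(32)) = √(-1882 + 1294) + (-9*(8 - ⅙*3) - 1*(-42)) = √(-588) + (-9*(8 - ½) + 42) = 14*I*√3 + (-9*15/2 + 42) = 14*I*√3 + (-135/2 + 42) = 14*I*√3 - 51/2 = -51/2 + 14*I*√3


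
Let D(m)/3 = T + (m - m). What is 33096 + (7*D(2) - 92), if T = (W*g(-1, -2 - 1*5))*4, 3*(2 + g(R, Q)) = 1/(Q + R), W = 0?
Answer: 33004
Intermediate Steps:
g(R, Q) = -2 + 1/(3*(Q + R))
T = 0 (T = (0*((1/3 - 2*(-2 - 1*5) - 2*(-1))/((-2 - 1*5) - 1)))*4 = (0*((1/3 - 2*(-2 - 5) + 2)/((-2 - 5) - 1)))*4 = (0*((1/3 - 2*(-7) + 2)/(-7 - 1)))*4 = (0*((1/3 + 14 + 2)/(-8)))*4 = (0*(-1/8*49/3))*4 = (0*(-49/24))*4 = 0*4 = 0)
D(m) = 0 (D(m) = 3*(0 + (m - m)) = 3*(0 + 0) = 3*0 = 0)
33096 + (7*D(2) - 92) = 33096 + (7*0 - 92) = 33096 + (0 - 92) = 33096 - 92 = 33004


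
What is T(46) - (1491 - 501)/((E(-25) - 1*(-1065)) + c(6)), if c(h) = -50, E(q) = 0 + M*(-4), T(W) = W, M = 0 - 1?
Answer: 45884/1019 ≈ 45.028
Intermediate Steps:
M = -1
E(q) = 4 (E(q) = 0 - 1*(-4) = 0 + 4 = 4)
T(46) - (1491 - 501)/((E(-25) - 1*(-1065)) + c(6)) = 46 - (1491 - 501)/((4 - 1*(-1065)) - 50) = 46 - 990/((4 + 1065) - 50) = 46 - 990/(1069 - 50) = 46 - 990/1019 = 45884/1019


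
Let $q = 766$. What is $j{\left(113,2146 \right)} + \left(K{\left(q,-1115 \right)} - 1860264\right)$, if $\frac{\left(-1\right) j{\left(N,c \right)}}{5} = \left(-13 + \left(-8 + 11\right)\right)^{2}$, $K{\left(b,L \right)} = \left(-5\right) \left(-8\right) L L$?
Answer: $47868236$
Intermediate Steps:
$K{\left(b,L \right)} = 40 L^{2}$
$j{\left(N,c \right)} = -500$ ($j{\left(N,c \right)} = - 5 \left(-13 + \left(-8 + 11\right)\right)^{2} = - 5 \left(-13 + 3\right)^{2} = - 5 \left(-10\right)^{2} = \left(-5\right) 100 = -500$)
$j{\left(113,2146 \right)} + \left(K{\left(q,-1115 \right)} - 1860264\right) = -500 + \left(40 \left(-1115\right)^{2} - 1860264\right) = -500 + \left(40 \cdot 1243225 - 1860264\right) = -500 + \left(49729000 - 1860264\right) = -500 + 47868736 = 47868236$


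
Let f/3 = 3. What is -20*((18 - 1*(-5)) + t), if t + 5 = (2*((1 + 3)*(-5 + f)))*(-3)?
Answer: 1560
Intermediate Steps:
f = 9 (f = 3*3 = 9)
t = -101 (t = -5 + (2*((1 + 3)*(-5 + 9)))*(-3) = -5 + (2*(4*4))*(-3) = -5 + (2*16)*(-3) = -5 + 32*(-3) = -5 - 96 = -101)
-20*((18 - 1*(-5)) + t) = -20*((18 - 1*(-5)) - 101) = -20*((18 + 5) - 101) = -20*(23 - 101) = -20*(-78) = 1560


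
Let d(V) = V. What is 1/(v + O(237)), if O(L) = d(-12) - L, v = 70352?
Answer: 1/70103 ≈ 1.4265e-5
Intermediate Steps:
O(L) = -12 - L
1/(v + O(237)) = 1/(70352 + (-12 - 1*237)) = 1/(70352 + (-12 - 237)) = 1/(70352 - 249) = 1/70103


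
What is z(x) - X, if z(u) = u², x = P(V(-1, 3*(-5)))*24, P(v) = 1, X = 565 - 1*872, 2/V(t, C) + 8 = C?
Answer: 883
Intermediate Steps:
V(t, C) = 2/(-8 + C)
X = -307 (X = 565 - 872 = -307)
x = 24 (x = 1*24 = 24)
z(x) - X = 24² - 1*(-307) = 576 + 307 = 883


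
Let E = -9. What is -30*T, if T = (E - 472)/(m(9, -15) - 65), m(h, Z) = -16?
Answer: -4810/27 ≈ -178.15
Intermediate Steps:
T = 481/81 (T = (-9 - 472)/(-16 - 65) = -481/(-81) = -481*(-1/81) = 481/81 ≈ 5.9383)
-30*T = -30*481/81 = -4810/27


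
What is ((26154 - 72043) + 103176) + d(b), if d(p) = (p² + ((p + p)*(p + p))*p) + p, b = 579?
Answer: 776811263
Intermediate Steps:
d(p) = p + p² + 4*p³ (d(p) = (p² + ((2*p)*(2*p))*p) + p = (p² + (4*p²)*p) + p = (p² + 4*p³) + p = p + p² + 4*p³)
((26154 - 72043) + 103176) + d(b) = ((26154 - 72043) + 103176) + 579*(1 + 579 + 4*579²) = (-45889 + 103176) + 579*(1 + 579 + 4*335241) = 57287 + 579*(1 + 579 + 1340964) = 57287 + 579*1341544 = 57287 + 776753976 = 776811263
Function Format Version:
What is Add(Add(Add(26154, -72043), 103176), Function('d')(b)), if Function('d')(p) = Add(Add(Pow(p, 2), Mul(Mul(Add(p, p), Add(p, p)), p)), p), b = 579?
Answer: 776811263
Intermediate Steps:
Function('d')(p) = Add(p, Pow(p, 2), Mul(4, Pow(p, 3))) (Function('d')(p) = Add(Add(Pow(p, 2), Mul(Mul(Mul(2, p), Mul(2, p)), p)), p) = Add(Add(Pow(p, 2), Mul(Mul(4, Pow(p, 2)), p)), p) = Add(Add(Pow(p, 2), Mul(4, Pow(p, 3))), p) = Add(p, Pow(p, 2), Mul(4, Pow(p, 3))))
Add(Add(Add(26154, -72043), 103176), Function('d')(b)) = Add(Add(Add(26154, -72043), 103176), Mul(579, Add(1, 579, Mul(4, Pow(579, 2))))) = Add(Add(-45889, 103176), Mul(579, Add(1, 579, Mul(4, 335241)))) = Add(57287, Mul(579, Add(1, 579, 1340964))) = Add(57287, Mul(579, 1341544)) = Add(57287, 776753976) = 776811263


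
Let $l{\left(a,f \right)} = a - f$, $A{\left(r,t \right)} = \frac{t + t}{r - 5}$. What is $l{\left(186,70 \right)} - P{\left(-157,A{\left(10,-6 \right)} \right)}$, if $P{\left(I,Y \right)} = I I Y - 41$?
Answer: $\frac{296573}{5} \approx 59315.0$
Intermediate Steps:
$A{\left(r,t \right)} = \frac{2 t}{-5 + r}$
$P{\left(I,Y \right)} = -41 + Y I^{2}$ ($P{\left(I,Y \right)} = I^{2} Y - 41 = Y I^{2} - 41 = -41 + Y I^{2}$)
$l{\left(186,70 \right)} - P{\left(-157,A{\left(10,-6 \right)} \right)} = \left(186 - 70\right) - \left(-41 + 2 \left(-6\right) \frac{1}{-5 + 10} \left(-157\right)^{2}\right) = \left(186 - 70\right) - \left(-41 + 2 \left(-6\right) \frac{1}{5} \cdot 24649\right) = 116 - \left(-41 + 2 \left(-6\right) \frac{1}{5} \cdot 24649\right) = 116 - \left(-41 - \frac{295788}{5}\right) = 116 - - \frac{295993}{5} = 116 + \frac{295993}{5} = \frac{296573}{5}$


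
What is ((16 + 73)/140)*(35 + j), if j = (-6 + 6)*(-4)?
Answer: 89/4 ≈ 22.250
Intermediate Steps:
j = 0 (j = 0*(-4) = 0)
((16 + 73)/140)*(35 + j) = ((16 + 73)/140)*(35 + 0) = (89*(1/140))*35 = (89/140)*35 = 89/4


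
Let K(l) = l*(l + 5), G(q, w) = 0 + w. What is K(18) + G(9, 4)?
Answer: 418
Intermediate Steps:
G(q, w) = w
K(l) = l*(5 + l)
K(18) + G(9, 4) = 18*(5 + 18) + 4 = 18*23 + 4 = 414 + 4 = 418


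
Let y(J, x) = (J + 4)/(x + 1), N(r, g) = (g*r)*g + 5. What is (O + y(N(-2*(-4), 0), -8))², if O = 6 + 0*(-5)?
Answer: 1089/49 ≈ 22.224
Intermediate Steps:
N(r, g) = 5 + r*g² (N(r, g) = r*g² + 5 = 5 + r*g²)
y(J, x) = (4 + J)/(1 + x)
O = 6 (O = 6 + 0 = 6)
(O + y(N(-2*(-4), 0), -8))² = (6 + (4 + (5 - 2*(-4)*0²))/(1 - 8))² = (6 + (4 + (5 + 8*0))/(-7))² = (6 - (4 + (5 + 0))/7)² = (6 - (4 + 5)/7)² = (6 - ⅐*9)² = (6 - 9/7)² = (33/7)² = 1089/49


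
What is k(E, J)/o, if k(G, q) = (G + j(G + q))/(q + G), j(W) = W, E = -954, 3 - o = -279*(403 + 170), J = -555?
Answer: 821/80414610 ≈ 1.0210e-5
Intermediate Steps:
o = 159870 (o = 3 - (-279)*(403 + 170) = 3 - (-279)*573 = 3 - 1*(-159867) = 3 + 159867 = 159870)
k(G, q) = (q + 2*G)/(G + q) (k(G, q) = (G + (G + q))/(q + G) = (q + 2*G)/(G + q))
k(E, J)/o = ((-555 + 2*(-954))/(-954 - 555))/159870 = ((-555 - 1908)/(-1509))*(1/159870) = -1/1509*(-2463)*(1/159870) = (821/503)*(1/159870) = 821/80414610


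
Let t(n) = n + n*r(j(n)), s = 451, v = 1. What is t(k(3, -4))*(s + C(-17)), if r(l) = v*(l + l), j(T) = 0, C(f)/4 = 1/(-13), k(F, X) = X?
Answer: -23436/13 ≈ -1802.8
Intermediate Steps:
C(f) = -4/13 (C(f) = 4/(-13) = 4*(-1/13) = -4/13)
r(l) = 2*l (r(l) = 1*(l + l) = 1*(2*l) = 2*l)
t(n) = n (t(n) = n + n*(2*0) = n + n*0 = n + 0 = n)
t(k(3, -4))*(s + C(-17)) = -4*(451 - 4/13) = -4*5859/13 = -23436/13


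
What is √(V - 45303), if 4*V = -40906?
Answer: I*√222118/2 ≈ 235.65*I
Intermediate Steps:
V = -20453/2 (V = (¼)*(-40906) = -20453/2 ≈ -10227.)
√(V - 45303) = √(-20453/2 - 45303) = √(-111059/2) = I*√222118/2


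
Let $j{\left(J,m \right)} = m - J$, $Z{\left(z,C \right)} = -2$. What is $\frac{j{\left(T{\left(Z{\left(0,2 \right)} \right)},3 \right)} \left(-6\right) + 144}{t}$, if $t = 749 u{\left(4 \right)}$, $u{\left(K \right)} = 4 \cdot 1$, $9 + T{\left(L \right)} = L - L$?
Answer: $\frac{18}{749} \approx 0.024032$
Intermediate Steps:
$T{\left(L \right)} = -9$ ($T{\left(L \right)} = -9 + \left(L - L\right) = -9 + 0 = -9$)
$u{\left(K \right)} = 4$
$t = 2996$ ($t = 749 \cdot 4 = 2996$)
$\frac{j{\left(T{\left(Z{\left(0,2 \right)} \right)},3 \right)} \left(-6\right) + 144}{t} = \frac{\left(3 - -9\right) \left(-6\right) + 144}{2996} = \left(\left(3 + 9\right) \left(-6\right) + 144\right) \frac{1}{2996} = \left(12 \left(-6\right) + 144\right) \frac{1}{2996} = \left(-72 + 144\right) \frac{1}{2996} = 72 \cdot \frac{1}{2996} = \frac{18}{749}$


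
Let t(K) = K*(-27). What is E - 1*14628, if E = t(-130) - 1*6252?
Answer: -17370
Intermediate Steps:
t(K) = -27*K
E = -2742 (E = -27*(-130) - 1*6252 = 3510 - 6252 = -2742)
E - 1*14628 = -2742 - 1*14628 = -2742 - 14628 = -17370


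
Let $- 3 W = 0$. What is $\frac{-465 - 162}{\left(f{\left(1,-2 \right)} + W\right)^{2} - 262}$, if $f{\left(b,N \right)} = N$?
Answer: $\frac{209}{86} \approx 2.4302$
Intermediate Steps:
$W = 0$ ($W = \left(- \frac{1}{3}\right) 0 = 0$)
$\frac{-465 - 162}{\left(f{\left(1,-2 \right)} + W\right)^{2} - 262} = \frac{-465 - 162}{\left(-2 + 0\right)^{2} - 262} = - \frac{627}{\left(-2\right)^{2} - 262} = - \frac{627}{4 - 262} = - \frac{627}{-258} = \left(-627\right) \left(- \frac{1}{258}\right) = \frac{209}{86}$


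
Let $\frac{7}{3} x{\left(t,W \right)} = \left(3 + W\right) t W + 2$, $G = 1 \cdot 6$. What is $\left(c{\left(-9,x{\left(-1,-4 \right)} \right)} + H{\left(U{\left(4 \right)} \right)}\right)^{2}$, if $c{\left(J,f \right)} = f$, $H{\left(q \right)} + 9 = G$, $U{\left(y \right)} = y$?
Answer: $\frac{729}{49} \approx 14.878$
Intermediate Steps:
$G = 6$
$H{\left(q \right)} = -3$ ($H{\left(q \right)} = -9 + 6 = -3$)
$x{\left(t,W \right)} = \frac{6}{7} + \frac{3 W t \left(3 + W\right)}{7}$ ($x{\left(t,W \right)} = \frac{3 \left(\left(3 + W\right) t W + 2\right)}{7} = \frac{3 \left(t \left(3 + W\right) W + 2\right)}{7} = \frac{3 \left(W t \left(3 + W\right) + 2\right)}{7} = \frac{3 \left(2 + W t \left(3 + W\right)\right)}{7} = \frac{6}{7} + \frac{3 W t \left(3 + W\right)}{7}$)
$\left(c{\left(-9,x{\left(-1,-4 \right)} \right)} + H{\left(U{\left(4 \right)} \right)}\right)^{2} = \left(\left(\frac{6}{7} + \frac{3}{7} \left(-1\right) \left(-4\right)^{2} + \frac{9}{7} \left(-4\right) \left(-1\right)\right) - 3\right)^{2} = \left(\left(\frac{6}{7} + \frac{3}{7} \left(-1\right) 16 + \frac{36}{7}\right) - 3\right)^{2} = \left(\left(\frac{6}{7} - \frac{48}{7} + \frac{36}{7}\right) - 3\right)^{2} = \left(- \frac{6}{7} - 3\right)^{2} = \left(- \frac{27}{7}\right)^{2} = \frac{729}{49}$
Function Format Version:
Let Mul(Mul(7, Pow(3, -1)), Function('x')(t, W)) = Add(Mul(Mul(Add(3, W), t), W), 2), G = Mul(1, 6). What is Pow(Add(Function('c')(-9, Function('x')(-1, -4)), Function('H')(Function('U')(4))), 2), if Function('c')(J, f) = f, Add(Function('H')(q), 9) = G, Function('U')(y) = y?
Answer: Rational(729, 49) ≈ 14.878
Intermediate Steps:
G = 6
Function('H')(q) = -3 (Function('H')(q) = Add(-9, 6) = -3)
Function('x')(t, W) = Add(Rational(6, 7), Mul(Rational(3, 7), W, t, Add(3, W))) (Function('x')(t, W) = Mul(Rational(3, 7), Add(Mul(Mul(Add(3, W), t), W), 2)) = Mul(Rational(3, 7), Add(Mul(Mul(t, Add(3, W)), W), 2)) = Mul(Rational(3, 7), Add(Mul(W, t, Add(3, W)), 2)) = Mul(Rational(3, 7), Add(2, Mul(W, t, Add(3, W)))) = Add(Rational(6, 7), Mul(Rational(3, 7), W, t, Add(3, W))))
Pow(Add(Function('c')(-9, Function('x')(-1, -4)), Function('H')(Function('U')(4))), 2) = Pow(Add(Add(Rational(6, 7), Mul(Rational(3, 7), -1, Pow(-4, 2)), Mul(Rational(9, 7), -4, -1)), -3), 2) = Pow(Add(Add(Rational(6, 7), Mul(Rational(3, 7), -1, 16), Rational(36, 7)), -3), 2) = Pow(Add(Add(Rational(6, 7), Rational(-48, 7), Rational(36, 7)), -3), 2) = Pow(Add(Rational(-6, 7), -3), 2) = Pow(Rational(-27, 7), 2) = Rational(729, 49)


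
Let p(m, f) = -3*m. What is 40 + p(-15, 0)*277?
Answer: 12505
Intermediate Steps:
40 + p(-15, 0)*277 = 40 - 3*(-15)*277 = 40 + 45*277 = 40 + 12465 = 12505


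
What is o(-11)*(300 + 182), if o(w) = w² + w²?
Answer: 116644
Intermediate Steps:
o(w) = 2*w²
o(-11)*(300 + 182) = (2*(-11)²)*(300 + 182) = (2*121)*482 = 242*482 = 116644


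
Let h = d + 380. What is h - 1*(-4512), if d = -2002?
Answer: 2890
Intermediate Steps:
h = -1622 (h = -2002 + 380 = -1622)
h - 1*(-4512) = -1622 - 1*(-4512) = -1622 + 4512 = 2890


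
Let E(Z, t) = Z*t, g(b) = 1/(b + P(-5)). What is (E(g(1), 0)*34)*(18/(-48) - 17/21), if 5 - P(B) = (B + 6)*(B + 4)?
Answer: 0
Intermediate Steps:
P(B) = 5 - (4 + B)*(6 + B) (P(B) = 5 - (B + 6)*(B + 4) = 5 - (6 + B)*(4 + B) = 5 - (4 + B)*(6 + B))
g(b) = 1/(6 + b) (g(b) = 1/(b + (-19 - 1*(-5)² - 10*(-5))) = 1/(b + (-19 - 1*25 + 50)) = 1/(b + (-19 - 25 + 50)) = 1/(b + 6) = 1/(6 + b))
(E(g(1), 0)*34)*(18/(-48) - 17/21) = ((0/(6 + 1))*34)*(18/(-48) - 17/21) = ((0/7)*34)*(18*(-1/48) - 17*1/21) = (((⅐)*0)*34)*(-3/8 - 17/21) = (0*34)*(-199/168) = 0*(-199/168) = 0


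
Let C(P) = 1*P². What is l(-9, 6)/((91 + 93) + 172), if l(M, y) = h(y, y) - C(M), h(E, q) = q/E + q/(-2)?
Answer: -83/356 ≈ -0.23315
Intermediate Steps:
h(E, q) = -q/2 + q/E (h(E, q) = q/E + q*(-½) = q/E - q/2 = -q/2 + q/E)
C(P) = P²
l(M, y) = 1 - M² - y/2 (l(M, y) = (-y/2 + y/y) - M² = (-y/2 + 1) - M² = (1 - y/2) - M² = 1 - M² - y/2)
l(-9, 6)/((91 + 93) + 172) = (1 - 1*(-9)² - ½*6)/((91 + 93) + 172) = (1 - 1*81 - 3)/(184 + 172) = (1 - 81 - 3)/356 = -83*1/356 = -83/356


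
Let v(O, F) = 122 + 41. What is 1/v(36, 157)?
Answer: 1/163 ≈ 0.0061350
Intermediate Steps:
v(O, F) = 163
1/v(36, 157) = 1/163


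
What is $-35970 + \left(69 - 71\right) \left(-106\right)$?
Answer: $-35758$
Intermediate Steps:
$-35970 + \left(69 - 71\right) \left(-106\right) = -35970 - -212 = -35970 + 212 = -35758$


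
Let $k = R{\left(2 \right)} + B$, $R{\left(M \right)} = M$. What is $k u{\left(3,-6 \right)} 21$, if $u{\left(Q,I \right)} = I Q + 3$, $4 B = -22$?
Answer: $\frac{2205}{2} \approx 1102.5$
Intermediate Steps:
$B = - \frac{11}{2}$ ($B = \frac{1}{4} \left(-22\right) = - \frac{11}{2} \approx -5.5$)
$k = - \frac{7}{2}$ ($k = 2 - \frac{11}{2} = - \frac{7}{2} \approx -3.5$)
$u{\left(Q,I \right)} = 3 + I Q$
$k u{\left(3,-6 \right)} 21 = - \frac{7 \left(3 - 18\right)}{2} \cdot 21 = \left(- \frac{7}{2}\right) \left(-15\right) 21 = \frac{105}{2} \cdot 21 = \frac{2205}{2}$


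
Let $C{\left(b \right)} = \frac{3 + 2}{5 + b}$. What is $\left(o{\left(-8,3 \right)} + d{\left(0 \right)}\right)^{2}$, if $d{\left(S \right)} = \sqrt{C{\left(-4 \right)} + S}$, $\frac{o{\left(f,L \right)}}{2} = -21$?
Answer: $\left(42 - \sqrt{5}\right)^{2} \approx 1581.2$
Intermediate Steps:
$o{\left(f,L \right)} = -42$ ($o{\left(f,L \right)} = 2 \left(-21\right) = -42$)
$C{\left(b \right)} = \frac{5}{5 + b}$
$d{\left(S \right)} = \sqrt{5 + S}$ ($d{\left(S \right)} = \sqrt{\frac{5}{5 - 4} + S} = \sqrt{\frac{5}{1} + S} = \sqrt{5 \cdot 1 + S} = \sqrt{5 + S}$)
$\left(o{\left(-8,3 \right)} + d{\left(0 \right)}\right)^{2} = \left(-42 + \sqrt{5 + 0}\right)^{2} = \left(-42 + \sqrt{5}\right)^{2}$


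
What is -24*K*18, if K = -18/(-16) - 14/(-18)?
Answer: -822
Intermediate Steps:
K = 137/72 (K = -18*(-1/16) - 14*(-1/18) = 9/8 + 7/9 = 137/72 ≈ 1.9028)
-24*K*18 = -24*137/72*18 = -137/3*18 = -822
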